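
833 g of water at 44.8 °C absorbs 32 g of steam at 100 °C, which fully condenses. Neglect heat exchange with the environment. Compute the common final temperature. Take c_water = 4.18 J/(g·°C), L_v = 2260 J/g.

Conservation of energy gives ΣQ = 0:
steam→water at 100 °C releases m L_v = 32·2260 = 72320; condensate cools 100→T: 32·4.18·(T − 100) = 133.76(T − 100); water warms: 833·4.18·(T − 44.8) = 3481.9(T − 44.8)
3615.7 T = 72320 + 13376 + 155991 = 241687
T ≈ 66.84 °C — below 100 °C, confirming all the steam condensed.

T_f ≈ 66.8 °C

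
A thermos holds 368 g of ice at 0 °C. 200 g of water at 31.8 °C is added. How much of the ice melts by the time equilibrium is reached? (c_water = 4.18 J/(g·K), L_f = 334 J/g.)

Heat available from the water dropping to 0 °C: 200×4.18×31.8 = 26585 J.
Melting all 368 g of ice would need 368×334 = 122912 J.
That's not enough to melt it all — equilibrium is at 0 °C with ice remaining.
Mass melted = 26585/334 ≈ 79.6 g.

m_melted ≈ 79.6 g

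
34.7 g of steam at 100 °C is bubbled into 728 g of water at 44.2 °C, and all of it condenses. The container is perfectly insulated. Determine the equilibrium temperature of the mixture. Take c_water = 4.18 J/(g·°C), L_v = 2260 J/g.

Heat gained plus heat lost sum to zero:
latent heat released on condensation: 34.7×2260 = 78422
  condensed water 100 °C→T: 145.05(T − 100)
  original water: 3043(T − 44.2)
3188.1 T = 78422 + 14505 + 134502 = 227429
T ≈ 71.34 °C — below 100 °C, confirming all the steam condensed.

T_f ≈ 71.3 °C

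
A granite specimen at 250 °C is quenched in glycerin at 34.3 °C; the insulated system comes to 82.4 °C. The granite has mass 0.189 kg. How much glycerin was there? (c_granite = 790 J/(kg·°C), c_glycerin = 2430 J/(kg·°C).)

m ≈ 0.214 kg

Heat lost by the granite = heat gained by the glycerin:
0.189·790·(250 − 82.4) = m·2430·(82.4 − 34.3)
116883 m = 25024  ⇒  m ≈ 0.2141 kg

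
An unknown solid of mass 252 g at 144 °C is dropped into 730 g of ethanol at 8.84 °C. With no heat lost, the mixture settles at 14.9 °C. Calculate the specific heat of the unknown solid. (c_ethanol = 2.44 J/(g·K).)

Taking heat into each body as positive, Σ m c ΔT = 0:
252×c×(14.9 − 144) + 730×2.44×(14.9 − 8.84) = 0
-32533 c = -10794
c = -10794/-32533 ≈ 0.3318 J/(g·K)

c ≈ 0.332 J/(g·K)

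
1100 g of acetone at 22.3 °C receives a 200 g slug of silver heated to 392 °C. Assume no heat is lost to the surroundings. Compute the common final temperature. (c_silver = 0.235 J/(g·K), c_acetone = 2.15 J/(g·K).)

T_f ≈ 29.5 °C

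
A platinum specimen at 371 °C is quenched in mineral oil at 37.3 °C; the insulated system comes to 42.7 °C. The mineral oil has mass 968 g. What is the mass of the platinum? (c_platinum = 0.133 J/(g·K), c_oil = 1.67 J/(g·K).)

|Q_platinum| = |Q_oil|:
m·0.133·(371 − 42.7) = 968·1.67·(42.7 − 37.3)
43.66 m = 8729.4  ⇒  m ≈ 199.9 g

m ≈ 200 g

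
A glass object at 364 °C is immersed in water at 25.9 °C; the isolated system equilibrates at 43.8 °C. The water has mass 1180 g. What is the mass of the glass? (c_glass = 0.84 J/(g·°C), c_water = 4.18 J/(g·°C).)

|Q_glass| = |Q_water|:
m×0.84×(364 − 43.8) = 1180×4.18×(43.8 − 25.9)
268.97 m = 88290  ⇒  m ≈ 328.3 g

m ≈ 328 g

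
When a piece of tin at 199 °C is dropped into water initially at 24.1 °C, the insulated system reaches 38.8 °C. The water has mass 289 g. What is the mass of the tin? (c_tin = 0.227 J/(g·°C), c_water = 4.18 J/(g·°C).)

m ≈ 488 g

Let T be the final temperature. ΣQ_i = 0:
m×0.227×(38.8 − 199) + 289×4.18×(38.8 − 24.1) = 0
-36.37 m = -17758
m = -17758/-36.37 ≈ 488.3 g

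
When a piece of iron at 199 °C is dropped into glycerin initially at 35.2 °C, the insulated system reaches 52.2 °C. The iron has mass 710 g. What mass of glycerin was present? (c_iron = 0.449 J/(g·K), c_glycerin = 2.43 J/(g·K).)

|Q_iron| = |Q_glycerin|:
710·0.449·(199 − 52.2) = m·2.43·(52.2 − 35.2)
41.31 m = 46798  ⇒  m ≈ 1133 g

m ≈ 1130 g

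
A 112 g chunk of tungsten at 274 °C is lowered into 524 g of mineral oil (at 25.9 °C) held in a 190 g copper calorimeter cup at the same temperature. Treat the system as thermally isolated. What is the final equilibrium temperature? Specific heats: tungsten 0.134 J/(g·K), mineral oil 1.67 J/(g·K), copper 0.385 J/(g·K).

Conservation of energy gives ΣQ = 0:
112×0.134×(T − 274) + 524×1.67×(T − 25.9) + 190×0.385×(T − 25.9) = 0
15.01(T − 274) + 875.08(T − 25.9) + 73.15(T − 25.9) = 0
963.24 T = 28671
T ≈ 29.77 °C

T_f ≈ 29.8 °C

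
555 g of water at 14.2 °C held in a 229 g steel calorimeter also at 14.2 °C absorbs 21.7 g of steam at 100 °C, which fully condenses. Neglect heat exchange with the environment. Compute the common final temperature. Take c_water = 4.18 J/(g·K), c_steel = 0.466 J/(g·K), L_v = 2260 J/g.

Energy conservation, ΣQ = 0:
condense steam: −21.7·2260 = −49042
  condensate cools 100→T: 21.7·4.18·(T − 100) = 90.71(T − 100)
  water warms: 555·4.18·(T − 14.2) = 2319.9(T − 14.2)
  steel cup: 229·0.466·(T − 14.2) = 106.71(T − 14.2)
2517.3 T = 49042 + 9070.6 + 34458 = 92571
T ≈ 36.77 °C — below 100 °C, confirming all the steam condensed.

T_f ≈ 36.8 °C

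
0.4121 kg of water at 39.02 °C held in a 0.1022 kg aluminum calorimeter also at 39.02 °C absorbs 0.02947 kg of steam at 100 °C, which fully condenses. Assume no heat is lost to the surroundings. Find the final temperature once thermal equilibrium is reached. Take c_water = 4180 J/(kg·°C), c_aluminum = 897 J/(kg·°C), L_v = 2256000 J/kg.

T_f ≈ 77.2 °C

Conservation of energy gives ΣQ = 0:
condense steam: −0.02947·2256000 = −66484
  condensed water 100 °C→T: 123.18(T − 100)
  water warms: 0.4121·4180·(T − 39.02) = 1722.6(T − 39.02)
  cup: 91.67(T − 39.02)
1937.4 T = 66484 + 12318 + 70792 = 149595
T ≈ 77.21 °C (< 100 °C, so full condensation is consistent).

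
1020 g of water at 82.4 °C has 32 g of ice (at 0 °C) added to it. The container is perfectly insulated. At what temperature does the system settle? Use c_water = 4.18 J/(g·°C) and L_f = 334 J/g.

Let T be the final temperature. ΣQ_i = 0:
melt ice: 32·334 = 10688; warm the meltwater: 133.76 T; water: 4263.6(T − 82.4)
4397.4 T = 351321 − 10688 = 340633
T ≈ 77.46 °C — above 0 °C, consistent with complete melting.

T_f ≈ 77.5 °C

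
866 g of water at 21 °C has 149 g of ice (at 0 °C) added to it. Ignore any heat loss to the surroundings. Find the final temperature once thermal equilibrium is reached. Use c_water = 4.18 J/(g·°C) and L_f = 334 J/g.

T_f ≈ 6.2 °C

Energy balance with sensible and latent terms:
latent heat to melt: 149×334 = 49766
  meltwater 0→T: 149×4.18×T = 622.82 T
  water: 3619.9(T − 21)
4242.7 T = 76017 − 49766 = 26251
T ≈ 6.19 °C. Since T > 0 °C, the all-ice-melts assumption holds.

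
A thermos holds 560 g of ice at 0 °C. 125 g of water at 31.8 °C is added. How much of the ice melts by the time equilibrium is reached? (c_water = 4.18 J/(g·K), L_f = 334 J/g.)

Cooling the water to 0 °C releases 125×4.18×31.8 = 16616 J.
Melting all 560 g of ice would need 560×334 = 187040 J.
Since 16616 < 187040 J, not all the ice melts; equilibrium is at 0 °C.
m_melt = 16616 / L_f = 49.75 g.

m_melted ≈ 49.7 g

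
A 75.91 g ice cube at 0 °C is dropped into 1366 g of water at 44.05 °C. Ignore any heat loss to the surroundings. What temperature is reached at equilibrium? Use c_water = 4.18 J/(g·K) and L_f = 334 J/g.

Let T be the final temperature. ΣQ_i = 0:
latent heat to melt: 75.91×334 = 25354; meltwater 0→T: 75.91×4.18×T = 317.3 T; water cools: 1366×4.18×(T − 44.05) = 5709.9(T − 44.05)
6027.2 T = 251520 − 25354 = 226166
T ≈ 37.52 °C. Since T > 0 °C, the all-ice-melts assumption holds.

T_f ≈ 37.5 °C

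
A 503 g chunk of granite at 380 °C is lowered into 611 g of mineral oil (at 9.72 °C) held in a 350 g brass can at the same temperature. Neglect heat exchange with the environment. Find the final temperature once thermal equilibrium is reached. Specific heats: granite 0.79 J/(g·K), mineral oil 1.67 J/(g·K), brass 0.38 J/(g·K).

Taking heat into each body as positive, Σ m c ΔT = 0:
503·0.79·(T − 380) + 611·1.67·(T − 9.72) + 350·0.38·(T − 9.72) = 0
397.37(T − 380) + 1020.4(T − 9.72) + 133(T − 9.72) = 0
(397.37 + 1020.4 + 133) T = 397.37·380 + 1020.4·9.72 + 133·9.72
T ≈ 104.60 °C

T_f ≈ 104.6 °C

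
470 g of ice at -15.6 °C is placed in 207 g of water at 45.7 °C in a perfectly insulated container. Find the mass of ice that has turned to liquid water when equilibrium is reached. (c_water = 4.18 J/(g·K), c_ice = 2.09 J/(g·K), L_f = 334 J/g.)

Heat available from the water dropping to 0 °C: 207×4.18×45.7 = 39542 J.
Warming the ice to 0 °C takes 470×2.09×15.6 = 15324 J, leaving 24219 J for melting.
Fully melting the ice requires m_ice L_f = 470×334 = 156980 J.
Since 24219 < 156980 J, not all the ice melts; equilibrium is at 0 °C.
Mass melted = 24219/334 ≈ 72.51 g.

m_melted ≈ 72.5 g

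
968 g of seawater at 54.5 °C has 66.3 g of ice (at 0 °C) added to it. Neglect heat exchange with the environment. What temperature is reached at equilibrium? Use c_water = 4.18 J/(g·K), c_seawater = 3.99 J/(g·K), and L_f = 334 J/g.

T_f ≈ 45.5 °C

Energy conservation, ΣQ = 0:
melt ice: 66.3·334 = 22144; warm the meltwater: 277.13 T; seawater: 3862.3(T − 54.5)
4139.5 T = 210496 − 22144 = 188352
T ≈ 45.50 °C — above 0 °C, consistent with complete melting.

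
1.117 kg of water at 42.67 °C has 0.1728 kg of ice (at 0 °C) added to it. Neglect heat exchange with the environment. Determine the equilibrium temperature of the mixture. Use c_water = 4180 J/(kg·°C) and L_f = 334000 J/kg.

Heat gained plus heat lost sum to zero:
fusion: m_ice L_f = 0.1728·334000 = 57715
  meltwater 0→T: 0.1728·4180·T = 722.3 T
  water cools: 1.117·4180·(T − 42.67) = 4669.1(T − 42.67)
5391.4 T = 199229 − 57715 = 141514
T ≈ 26.25 °C. Since T > 0 °C, the all-ice-melts assumption holds.

T_f ≈ 26.2 °C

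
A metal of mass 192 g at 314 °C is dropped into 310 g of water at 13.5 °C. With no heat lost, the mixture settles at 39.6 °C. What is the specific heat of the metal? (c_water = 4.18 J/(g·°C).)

Conservation of energy gives ΣQ = 0:
192×c×(39.6 − 314) + 310×4.18×(39.6 − 13.5) = 0
-52685 c = -33820
c = -33820/-52685 ≈ 0.6419 J/(g·°C)

c ≈ 0.642 J/(g·°C)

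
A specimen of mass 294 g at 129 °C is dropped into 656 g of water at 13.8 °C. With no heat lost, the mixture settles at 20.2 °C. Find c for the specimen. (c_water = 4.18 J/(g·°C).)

c ≈ 0.549 J/(g·°C)

Heat lost by the specimen = heat gained by the water:
294×c×(129 − 20.2) = 656×4.18×(20.2 − 13.8)
31987 c = 17549  ⇒  c ≈ 0.5486 J/(g·°C)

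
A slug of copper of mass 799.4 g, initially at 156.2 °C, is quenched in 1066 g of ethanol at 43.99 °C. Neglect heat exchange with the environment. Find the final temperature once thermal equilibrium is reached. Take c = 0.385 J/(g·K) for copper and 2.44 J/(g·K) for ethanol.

T_f ≈ 55.9 °C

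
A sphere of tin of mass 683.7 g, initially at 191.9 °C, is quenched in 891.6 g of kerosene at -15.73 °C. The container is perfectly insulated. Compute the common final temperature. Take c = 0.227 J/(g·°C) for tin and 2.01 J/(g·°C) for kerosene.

Set heat shed by the hot body equal to heat absorbed by the cold body:
683.7*0.227*(191.9 − T) = 891.6*2.01*(T − (-15.73))
155.2(191.9 − T) = 1792.1(T − (-15.73))
1947.3 T = 1592.9  ⇒  T ≈ 0.82 °C

T_f ≈ 0.8 °C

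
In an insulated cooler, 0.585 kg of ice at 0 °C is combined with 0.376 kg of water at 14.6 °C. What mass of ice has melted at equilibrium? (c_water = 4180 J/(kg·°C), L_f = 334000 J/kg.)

m_melted ≈ 0.0687 kg

Cooling the water to 0 °C releases 0.376×4180×14.6 = 22947 J.
Melting all 0.585 kg of ice would need 0.585×334000 = 195390 J.
That's not enough to melt it all — equilibrium is at 0 °C with ice remaining.
Mass melted = 22947/334000 ≈ 0.0687 kg.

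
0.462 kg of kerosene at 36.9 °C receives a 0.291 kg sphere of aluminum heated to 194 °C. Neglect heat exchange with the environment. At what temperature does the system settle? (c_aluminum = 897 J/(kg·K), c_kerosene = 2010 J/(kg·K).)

T_f ≈ 71.4 °C

With ΣQ=0 the equilibrium temperature is the m·c-weighted mean:
T_f = (261.03·194 + 928.62·36.9) / (261.03 + 928.62)
    = 84905 / 1189.6 ≈ 71.37 °C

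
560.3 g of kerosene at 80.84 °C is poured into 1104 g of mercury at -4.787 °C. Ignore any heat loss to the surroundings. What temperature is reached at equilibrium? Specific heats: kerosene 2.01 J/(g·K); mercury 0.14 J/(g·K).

|Q_kerosene| = |Q_mercury|:
560.3*2.01*(80.84 − T) = 1104*0.14*(T − (-4.787))
1126.2(80.84 − T) = 154.56(T − (-4.787))
1280.8 T = 90302  ⇒  T ≈ 70.51 °C

T_f ≈ 70.5 °C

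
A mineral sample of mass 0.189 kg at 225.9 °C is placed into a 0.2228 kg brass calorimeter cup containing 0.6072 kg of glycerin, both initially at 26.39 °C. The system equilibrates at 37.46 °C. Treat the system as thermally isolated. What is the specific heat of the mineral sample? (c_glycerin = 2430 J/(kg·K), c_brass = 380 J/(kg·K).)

c ≈ 485 J/(kg·K)

Energy conservation, ΣQ = 0:
0.189×c×(37.46 − 225.9) + 0.6072×2430×(37.46 − 26.39) + 0.2228×380×(37.46 − 26.39) = 0
-35.62 c = -17271
c = -17271/-35.62 ≈ 484.9 J/(kg·K)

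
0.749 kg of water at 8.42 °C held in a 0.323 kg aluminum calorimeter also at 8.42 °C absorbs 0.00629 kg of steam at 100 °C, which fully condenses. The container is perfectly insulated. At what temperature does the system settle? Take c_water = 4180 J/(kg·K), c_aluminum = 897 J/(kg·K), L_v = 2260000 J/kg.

T_f ≈ 13.2 °C

Energy conservation, ΣQ = 0:
latent heat released on condensation: 0.00629×2260000 = 14215
  condensate cools 100→T: 0.00629×4180×(T − 100) = 26.29(T − 100)
  water warms: 0.749×4180×(T − 8.42) = 3130.8(T − 8.42)
  aluminum cup: 0.323×897×(T − 8.42) = 289.73(T − 8.42)
3446.8 T = 14215 + 2629.2 + 28801 = 45646
T ≈ 13.24 °C (< 100 °C, so full condensation is consistent).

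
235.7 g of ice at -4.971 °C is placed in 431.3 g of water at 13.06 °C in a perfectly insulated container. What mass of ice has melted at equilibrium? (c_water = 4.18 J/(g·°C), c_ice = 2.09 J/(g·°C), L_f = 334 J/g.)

m_melted ≈ 63.2 g

Cooling the water to 0 °C releases 431.3·4.18·13.06 = 23545 J.
Warming the ice to 0 °C takes 235.7·2.09·4.971 = 2448.8 J, leaving 21096 J for melting.
Melting all 235.7 g of ice would need 235.7·334 = 78724 J.
That's not enough to melt it all — equilibrium is at 0 °C with ice remaining.
m_melted·334 = 21096  ⇒  m_melted ≈ 63.16 g.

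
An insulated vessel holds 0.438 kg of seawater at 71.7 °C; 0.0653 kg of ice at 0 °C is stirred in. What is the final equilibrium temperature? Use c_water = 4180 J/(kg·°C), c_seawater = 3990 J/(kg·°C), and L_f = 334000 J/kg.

Heat gained plus heat lost sum to zero:
latent heat to melt: 0.0653·334000 = 21810
  warm the meltwater: 272.95 T
  seawater: 1747.6(T − 71.7)
2020.6 T = 125304 − 21810 = 103494
T ≈ 51.22 °C (positive, so assuming full melt was valid).

T_f ≈ 51.2 °C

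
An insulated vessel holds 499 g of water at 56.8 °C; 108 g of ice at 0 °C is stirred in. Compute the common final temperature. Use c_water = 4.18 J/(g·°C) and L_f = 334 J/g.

T_f ≈ 32.5 °C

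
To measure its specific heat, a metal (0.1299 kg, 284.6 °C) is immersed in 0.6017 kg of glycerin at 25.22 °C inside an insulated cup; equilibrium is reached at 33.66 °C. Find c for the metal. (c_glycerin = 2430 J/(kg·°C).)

m_s c (T_s − T_f) = m_glycerin c_glycerin (T_f − T_0):
0.1299·c·(284.6 − 33.66) = 0.6017·2430·(33.66 − 25.22)
32.6 c = 12340  ⇒  c ≈ 378.6 J/(kg·°C)

c ≈ 379 J/(kg·°C)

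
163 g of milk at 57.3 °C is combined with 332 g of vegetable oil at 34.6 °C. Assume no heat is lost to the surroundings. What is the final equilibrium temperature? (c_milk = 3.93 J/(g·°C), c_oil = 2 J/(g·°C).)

T_f is the heat-capacity-weighted average of the initial temperatures:
T_f = (640.59*57.3 + 664*34.6) / (640.59 + 664)
    = 59680 / 1304.6 ≈ 45.75 °C

T_f ≈ 45.7 °C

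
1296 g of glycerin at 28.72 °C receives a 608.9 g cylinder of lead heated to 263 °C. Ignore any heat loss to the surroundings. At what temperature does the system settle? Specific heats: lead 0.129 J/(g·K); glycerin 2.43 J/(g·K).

T_f ≈ 34.4 °C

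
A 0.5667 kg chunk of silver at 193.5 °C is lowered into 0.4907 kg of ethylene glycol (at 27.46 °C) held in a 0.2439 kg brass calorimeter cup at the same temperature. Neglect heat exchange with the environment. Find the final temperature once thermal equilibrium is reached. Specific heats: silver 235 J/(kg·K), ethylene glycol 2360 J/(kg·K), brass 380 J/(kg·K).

Heat gained plus heat lost sum to zero:
0.5667*235*(T − 193.5) + 0.4907*2360*(T − 27.46) + 0.2439*380*(T − 27.46) = 0
1383.9 T = 60114
T = 60114 / 1383.9 = 43.4 °C

T_f ≈ 43.4 °C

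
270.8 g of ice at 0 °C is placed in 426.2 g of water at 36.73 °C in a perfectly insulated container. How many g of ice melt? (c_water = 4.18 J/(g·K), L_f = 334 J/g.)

Water can give up m c ΔT = 426.2×4.18×36.73 = 65435 J before reaching 0 °C.
To melt every bit of ice: 270.8×334 = 90447 J.
That's not enough to melt it all — equilibrium is at 0 °C with ice remaining.
Mass melted = 65435/334 ≈ 195.9 g.

m_melted ≈ 196 g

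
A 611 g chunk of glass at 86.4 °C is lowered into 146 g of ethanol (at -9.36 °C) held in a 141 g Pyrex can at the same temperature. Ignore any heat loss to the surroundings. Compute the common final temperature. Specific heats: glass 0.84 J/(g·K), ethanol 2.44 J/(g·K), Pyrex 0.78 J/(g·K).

With ΣQ=0 the equilibrium temperature is the m·c-weighted mean:
T_f = (513.24·86.4 + 356.24·(-9.36) + 109.98·(-9.36)) / (513.24 + 356.24 + 109.98)
    = 39980 / 979.46 ≈ 40.82 °C

T_f ≈ 40.8 °C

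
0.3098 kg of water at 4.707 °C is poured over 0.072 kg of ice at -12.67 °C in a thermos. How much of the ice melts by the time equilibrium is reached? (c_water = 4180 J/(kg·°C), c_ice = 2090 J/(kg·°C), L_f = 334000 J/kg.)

Water can give up m c ΔT = 0.3098·4180·4.707 = 6095.4 J before reaching 0 °C.
Of that, 0.072·2090·12.67 = 1906.6 J goes to bring the ice to 0 °C, leaving 4188.8 J.
To melt every bit of ice: 0.072·334000 = 24048 J.
4188.8 J < 24048 J, so only part of the ice melts and the system sits at 0 °C.
Mass melted = 4188.8/334000 ≈ 0.01254 kg.

m_melted ≈ 0.0125 kg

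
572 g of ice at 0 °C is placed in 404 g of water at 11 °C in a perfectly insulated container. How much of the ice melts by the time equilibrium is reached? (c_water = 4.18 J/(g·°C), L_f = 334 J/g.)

Heat available from the water dropping to 0 °C: 404×4.18×11 = 18576 J.
To melt every bit of ice: 572×334 = 191048 J.
Since 18576 < 191048 J, not all the ice melts; equilibrium is at 0 °C.
Mass melted = 18576/334 ≈ 55.62 g.

m_melted ≈ 55.6 g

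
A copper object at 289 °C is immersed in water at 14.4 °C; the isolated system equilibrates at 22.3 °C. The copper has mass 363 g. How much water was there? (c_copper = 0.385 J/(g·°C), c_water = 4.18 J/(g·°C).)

m ≈ 1130 g

|Q_copper| = |Q_water|:
363·0.385·(289 − 22.3) = m·4.18·(22.3 − 14.4)
33.02 m = 37273  ⇒  m ≈ 1129 g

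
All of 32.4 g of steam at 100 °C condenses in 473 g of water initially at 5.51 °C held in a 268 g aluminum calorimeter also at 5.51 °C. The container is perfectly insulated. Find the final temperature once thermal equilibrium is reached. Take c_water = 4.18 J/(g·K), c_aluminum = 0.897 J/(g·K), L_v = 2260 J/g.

Setting the total heat transfer to zero:
steam→water at 100 °C releases m L_v = 32.4×2260 = 73224
  condensate cools 100→T: 32.4×4.18×(T − 100) = 135.43(T − 100)
  original water: 1977.1(T − 5.51)
  cup: 240.4(T − 5.51)
2353 T = 73224 + 13543 + 12219 = 98986
T ≈ 42.07 °C (< 100 °C, so full condensation is consistent).

T_f ≈ 42.1 °C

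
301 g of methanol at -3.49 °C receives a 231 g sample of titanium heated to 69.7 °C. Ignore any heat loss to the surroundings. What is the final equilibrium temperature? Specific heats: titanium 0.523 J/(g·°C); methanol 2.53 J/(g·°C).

Energy conservation, ΣQ = 0:
231×0.523×(T − 69.7) + 301×2.53×(T − (-3.49)) = 0
120.81(T − 69.7) + 761.53(T − (-3.49)) = 0
882.34 T = 5762.9
T ≈ 6.53 °C

T_f ≈ 6.5 °C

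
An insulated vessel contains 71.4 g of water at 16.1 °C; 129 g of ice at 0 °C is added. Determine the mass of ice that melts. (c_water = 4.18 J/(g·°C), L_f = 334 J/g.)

Cooling the water to 0 °C releases 71.4×4.18×16.1 = 4805.1 J.
Fully melting the ice requires m_ice L_f = 129×334 = 43086 J.
4805.1 J < 43086 J, so only part of the ice melts and the system sits at 0 °C.
Mass melted = 4805.1/334 ≈ 14.39 g.

m_melted ≈ 14.4 g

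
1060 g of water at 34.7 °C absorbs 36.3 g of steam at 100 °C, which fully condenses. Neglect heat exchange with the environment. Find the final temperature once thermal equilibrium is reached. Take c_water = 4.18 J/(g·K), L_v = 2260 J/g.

T_f ≈ 54.8 °C

Energy conservation, ΣQ = 0:
condense steam: −36.3×2260 = −82038; condensed water 100 °C→T: 151.73(T − 100); original water: 4430.8(T − 34.7)
4582.5 T = 82038 + 15173 + 153749 = 250960
T ≈ 54.76 °C (< 100 °C, so full condensation is consistent).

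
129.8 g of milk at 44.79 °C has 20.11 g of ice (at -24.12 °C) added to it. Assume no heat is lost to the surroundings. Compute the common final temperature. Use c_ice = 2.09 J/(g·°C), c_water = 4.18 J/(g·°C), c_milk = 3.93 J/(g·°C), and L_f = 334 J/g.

Energy conservation, ΣQ = 0:
ice -24.12→0 °C: 20.11×2.09×24.12 = 1013.8; fusion: m_ice L_f = 20.11×334 = 6716.7; warm the meltwater: 84.06 T; milk cools: 129.8×3.93×(T − 44.79) = 510.11(T − 44.79)
594.17 T = 22848 − 7730.5 = 15118
T ≈ 25.44 °C — above 0 °C, consistent with complete melting.

T_f ≈ 25.4 °C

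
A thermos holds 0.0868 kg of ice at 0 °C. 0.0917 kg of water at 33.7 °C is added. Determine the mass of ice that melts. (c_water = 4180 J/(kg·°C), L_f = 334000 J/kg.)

Cooling the water to 0 °C releases 0.0917·4180·33.7 = 12917 J.
Fully melting the ice requires m_ice L_f = 0.0868·334000 = 28991 J.
Since 12917 < 28991 J, not all the ice melts; equilibrium is at 0 °C.
m_melt = 12917 / L_f = 0.03867 kg.

m_melted ≈ 0.0387 kg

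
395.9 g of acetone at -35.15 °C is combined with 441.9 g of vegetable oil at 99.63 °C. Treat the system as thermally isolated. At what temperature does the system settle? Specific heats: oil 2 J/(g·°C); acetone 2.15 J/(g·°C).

T_f ≈ 33.5 °C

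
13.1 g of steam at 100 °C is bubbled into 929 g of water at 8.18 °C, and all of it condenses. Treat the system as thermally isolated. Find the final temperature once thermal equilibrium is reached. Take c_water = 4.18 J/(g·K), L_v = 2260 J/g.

Conservation of energy gives ΣQ = 0:
latent heat released on condensation: 13.1·2260 = 29606; condensed water 100 °C→T: 54.76(T − 100); water warms: 929·4.18·(T − 8.18) = 3883.2(T − 8.18)
3938 T = 29606 + 5475.8 + 31765 = 66847
T ≈ 16.97 °C, under the boiling point, so the assumption holds.

T_f ≈ 17.0 °C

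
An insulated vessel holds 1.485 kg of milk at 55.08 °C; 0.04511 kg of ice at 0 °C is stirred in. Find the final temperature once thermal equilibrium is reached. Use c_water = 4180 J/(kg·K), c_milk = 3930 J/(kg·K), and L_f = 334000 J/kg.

T_f ≈ 50.9 °C

Let T be the final temperature. ΣQ_i = 0:
fusion: m_ice L_f = 0.04511·334000 = 15067; meltwater 0→T: 0.04511·4180·T = 188.56 T; milk: 5836.1(T − 55.08)
6024.6 T = 321450 − 15067 = 306383
T ≈ 50.86 °C. Since T > 0 °C, the all-ice-melts assumption holds.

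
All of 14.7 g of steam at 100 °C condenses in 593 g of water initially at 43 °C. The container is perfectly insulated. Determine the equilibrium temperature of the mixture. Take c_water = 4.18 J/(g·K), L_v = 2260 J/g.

T_f ≈ 57.5 °C

Energy conservation, ΣQ = 0:
latent heat released on condensation: 14.7·2260 = 33222
  condensed water 100 °C→T: 61.45(T − 100)
  water warms: 593·4.18·(T − 43) = 2478.7(T − 43)
2540.2 T = 33222 + 6144.6 + 106586 = 145952
T ≈ 57.46 °C, under the boiling point, so the assumption holds.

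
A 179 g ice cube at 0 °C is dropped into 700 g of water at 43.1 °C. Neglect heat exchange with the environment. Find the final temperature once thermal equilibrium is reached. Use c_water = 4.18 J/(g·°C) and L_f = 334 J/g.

Energy balance with sensible and latent terms:
melt ice: 179·334 = 59786
  warm the meltwater: 748.22 T
  water: 2926(T − 43.1)
3674.2 T = 126111 − 59786 = 66325
T ≈ 18.05 °C. Since T > 0 °C, the all-ice-melts assumption holds.

T_f ≈ 18.1 °C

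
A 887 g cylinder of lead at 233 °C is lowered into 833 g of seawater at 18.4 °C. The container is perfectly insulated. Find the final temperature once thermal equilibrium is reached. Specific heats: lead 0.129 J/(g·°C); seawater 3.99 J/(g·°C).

T_f ≈ 25.5 °C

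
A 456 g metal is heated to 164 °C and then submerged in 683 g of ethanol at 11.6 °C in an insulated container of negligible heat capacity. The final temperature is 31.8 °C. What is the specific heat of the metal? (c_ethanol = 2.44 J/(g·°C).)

Energy conservation, ΣQ = 0:
456×c×(31.8 − 164) + 683×2.44×(31.8 − 11.6) = 0
-60283 c = -33664
c = -33664/-60283 ≈ 0.5584 J/(g·°C)

c ≈ 0.558 J/(g·°C)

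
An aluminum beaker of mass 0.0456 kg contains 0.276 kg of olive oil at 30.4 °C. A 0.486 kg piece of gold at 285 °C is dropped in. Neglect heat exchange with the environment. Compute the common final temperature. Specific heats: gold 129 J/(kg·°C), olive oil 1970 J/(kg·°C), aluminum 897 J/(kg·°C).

T_f ≈ 55.1 °C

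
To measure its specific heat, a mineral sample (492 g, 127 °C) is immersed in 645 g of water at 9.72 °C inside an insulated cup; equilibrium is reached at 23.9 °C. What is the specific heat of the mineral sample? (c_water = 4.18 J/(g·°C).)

c ≈ 0.754 J/(g·°C)

Setting the total heat transfer to zero:
492×c×(23.9 − 127) + 645×4.18×(23.9 − 9.72) = 0
-50725 c = -38231
c = -38231/-50725 ≈ 0.7537 J/(g·°C)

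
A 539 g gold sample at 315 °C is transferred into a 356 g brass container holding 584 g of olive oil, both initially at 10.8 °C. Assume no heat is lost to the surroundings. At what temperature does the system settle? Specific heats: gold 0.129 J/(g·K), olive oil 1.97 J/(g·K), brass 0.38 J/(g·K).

T_f ≈ 26.4 °C

Taking heat into each body as positive, Σ m c ΔT = 0:
539*0.129*(T − 315) + 584*1.97*(T − 10.8) + 356*0.38*(T − 10.8) = 0
69.53(T − 315) + 1150.5(T − 10.8) + 135.28(T − 10.8) = 0
1355.3 T = 35788
T ≈ 26.41 °C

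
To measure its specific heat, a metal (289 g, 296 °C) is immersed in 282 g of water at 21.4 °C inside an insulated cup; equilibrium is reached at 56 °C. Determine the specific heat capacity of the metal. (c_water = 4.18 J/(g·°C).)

c ≈ 0.588 J/(g·°C)

Heat lost by the metal = heat gained by the water:
289×c×(296 − 56) = 282×4.18×(56 − 21.4)
69360 c = 40785  ⇒  c ≈ 0.588 J/(g·°C)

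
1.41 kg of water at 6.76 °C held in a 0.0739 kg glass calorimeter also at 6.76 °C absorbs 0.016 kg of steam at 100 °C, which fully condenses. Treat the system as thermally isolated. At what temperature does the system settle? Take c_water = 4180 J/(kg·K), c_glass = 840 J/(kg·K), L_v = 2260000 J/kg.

Heat gained plus heat lost sum to zero:
steam→water at 100 °C releases m L_v = 0.016×2260000 = 36160; condensate cools 100→T: 0.016×4180×(T − 100) = 66.88(T − 100); water warms: 1.41×4180×(T − 6.76) = 5893.8(T − 6.76); glass cup: 0.0739×840×(T − 6.76) = 62.08(T − 6.76)
6022.8 T = 36160 + 6688 + 40262 = 83110
T ≈ 13.80 °C, under the boiling point, so the assumption holds.

T_f ≈ 13.8 °C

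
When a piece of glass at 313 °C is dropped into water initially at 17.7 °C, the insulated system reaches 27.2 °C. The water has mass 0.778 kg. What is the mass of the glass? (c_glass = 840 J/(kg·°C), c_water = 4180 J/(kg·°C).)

m ≈ 0.129 kg

Conservation of energy gives ΣQ = 0:
m·840·(27.2 − 313) + 0.778·4180·(27.2 − 17.7) = 0
-240072 m = -30894
m = -30894/-240072 ≈ 0.1287 kg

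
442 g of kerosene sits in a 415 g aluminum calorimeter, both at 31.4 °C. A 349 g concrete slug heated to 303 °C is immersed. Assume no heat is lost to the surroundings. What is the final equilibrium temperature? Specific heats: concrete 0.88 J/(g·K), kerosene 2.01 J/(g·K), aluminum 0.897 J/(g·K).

Conservation of energy gives ΣQ = 0:
349*0.88*(T − 303) + 442*2.01*(T − 31.4) + 415*0.897*(T − 31.4) = 0
307.12(T − 303) + 888.42(T − 31.4) + 372.25(T − 31.4) = 0
(307.12 + 888.42 + 372.25) T = 307.12*303 + 888.42*31.4 + 372.25*31.4
T = 132643 / 1567.8 = 84.6 °C

T_f ≈ 84.6 °C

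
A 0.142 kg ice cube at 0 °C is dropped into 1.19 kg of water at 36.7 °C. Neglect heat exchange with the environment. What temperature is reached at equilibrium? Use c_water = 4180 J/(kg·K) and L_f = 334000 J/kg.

Taking heat into each body as positive, Σ m c ΔT = 0:
latent heat to melt: 0.142·334000 = 47428
  warm the meltwater: 593.56 T
  water: 4974.2(T − 36.7)
5567.8 T = 182553 − 47428 = 135125
T ≈ 24.27 °C (positive, so assuming full melt was valid).

T_f ≈ 24.3 °C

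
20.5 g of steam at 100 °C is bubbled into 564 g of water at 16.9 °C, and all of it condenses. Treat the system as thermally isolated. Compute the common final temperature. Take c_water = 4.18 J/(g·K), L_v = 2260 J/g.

T_f ≈ 38.8 °C

Heat gained plus heat lost sum to zero:
latent heat released on condensation: 20.5×2260 = 46330; condensed water 100 °C→T: 85.69(T − 100); original water: 2357.5(T − 16.9)
2443.2 T = 46330 + 8569 + 39842 = 94741
T ≈ 38.78 °C (< 100 °C, so full condensation is consistent).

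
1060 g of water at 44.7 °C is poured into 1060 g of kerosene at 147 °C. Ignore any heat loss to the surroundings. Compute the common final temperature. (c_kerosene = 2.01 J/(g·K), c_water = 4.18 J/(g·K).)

Conservation of energy gives ΣQ = 0:
1060·2.01·(T − 147) + 1060·4.18·(T − 44.7) = 0
2130.6(T − 147) + 4430.8(T − 44.7) = 0
6561.4 T = 511255
T = 511255/6561.4 ≈ 77.92 °C

T_f ≈ 77.9 °C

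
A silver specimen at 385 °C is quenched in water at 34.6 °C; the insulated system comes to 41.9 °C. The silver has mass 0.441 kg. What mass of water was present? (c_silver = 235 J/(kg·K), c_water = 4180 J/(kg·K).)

m ≈ 1.17 kg

Let T be the final temperature. ΣQ_i = 0:
0.441×235×(41.9 − 385) + m×4180×(41.9 − 34.6) = 0
30514 m = 35557
m = 35557/30514 ≈ 1.165 kg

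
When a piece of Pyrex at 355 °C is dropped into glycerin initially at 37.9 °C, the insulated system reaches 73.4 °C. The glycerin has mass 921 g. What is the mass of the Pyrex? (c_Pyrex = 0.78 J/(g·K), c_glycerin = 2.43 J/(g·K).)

|Q_Pyrex| = |Q_glycerin|:
m·0.78·(355 − 73.4) = 921·2.43·(73.4 − 37.9)
219.65 m = 79450  ⇒  m ≈ 361.7 g

m ≈ 362 g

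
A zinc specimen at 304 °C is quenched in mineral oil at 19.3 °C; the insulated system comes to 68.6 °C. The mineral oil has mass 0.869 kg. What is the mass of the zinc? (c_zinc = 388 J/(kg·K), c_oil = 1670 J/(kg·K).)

Conservation of energy gives ΣQ = 0:
m·388·(68.6 − 304) + 0.869·1670·(68.6 − 19.3) = 0
-91335 m = -71546
m = -71546/-91335 ≈ 0.7833 kg

m ≈ 0.783 kg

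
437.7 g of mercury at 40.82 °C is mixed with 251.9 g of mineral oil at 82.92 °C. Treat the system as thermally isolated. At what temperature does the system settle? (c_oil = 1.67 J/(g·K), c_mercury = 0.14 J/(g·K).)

T_f ≈ 77.6 °C

Heat lost by the oil equals heat gained by the mercury:
251.9*1.67*(82.92 − T) = 437.7*0.14*(T − 40.82)
420.67(82.92 − T) = 61.28(T − 40.82)
481.95 T = 37384  ⇒  T ≈ 77.57 °C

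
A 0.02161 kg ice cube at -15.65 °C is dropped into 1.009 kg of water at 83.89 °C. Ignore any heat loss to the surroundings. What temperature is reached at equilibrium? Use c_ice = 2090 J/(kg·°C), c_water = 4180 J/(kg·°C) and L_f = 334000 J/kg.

Energy conservation, ΣQ = 0:
warm ice to 0 °C: 0.02161·2090·(0 − (-15.65)) = 706.83
  latent heat to melt: 0.02161·334000 = 7217.7
  warm the meltwater: 90.33 T
  water: 4217.6(T − 83.89)
4307.9 T = 353816 − 7924.6 = 345892
T ≈ 80.29 °C. Since T > 0 °C, the all-ice-melts assumption holds.

T_f ≈ 80.3 °C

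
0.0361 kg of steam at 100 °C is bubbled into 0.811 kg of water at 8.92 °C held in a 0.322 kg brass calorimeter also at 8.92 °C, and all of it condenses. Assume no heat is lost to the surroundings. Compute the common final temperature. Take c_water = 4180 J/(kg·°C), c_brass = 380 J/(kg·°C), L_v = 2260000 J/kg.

Energy balance with sensible and latent terms:
steam→water at 100 °C releases m L_v = 0.0361×2260000 = 81586
  condensed water 100 °C→T: 150.9(T − 100)
  original water: 3390(T − 8.92)
  brass cup: 0.322×380×(T − 8.92) = 122.36(T − 8.92)
3663.2 T = 81586 + 15090 + 31330 = 128006
T ≈ 34.94 °C — below 100 °C, confirming all the steam condensed.

T_f ≈ 34.9 °C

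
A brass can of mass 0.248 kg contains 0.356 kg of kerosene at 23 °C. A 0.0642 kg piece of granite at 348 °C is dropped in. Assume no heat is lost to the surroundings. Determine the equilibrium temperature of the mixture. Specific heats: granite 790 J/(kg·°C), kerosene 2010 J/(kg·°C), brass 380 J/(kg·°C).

T_f ≈ 42.2 °C

T_f = Σ m_i c_i T_i / Σ m_i c_i:
T_f = (50.72*348 + 715.56*23 + 94.24*23) / (50.72 + 715.56 + 94.24)
    = 36275 / 860.52 ≈ 42.16 °C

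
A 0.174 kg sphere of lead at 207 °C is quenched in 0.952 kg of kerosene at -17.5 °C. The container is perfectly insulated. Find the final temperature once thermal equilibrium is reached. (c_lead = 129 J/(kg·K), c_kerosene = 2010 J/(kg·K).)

Setting the total heat transfer to zero:
0.174·129·(T − 207) + 0.952·2010·(T − (-17.5)) = 0
22.45(T − 207) + 1913.5(T − (-17.5)) = 0
1936 T = -28840
T = -28840 / 1936 = -14.9 °C

T_f ≈ -14.9 °C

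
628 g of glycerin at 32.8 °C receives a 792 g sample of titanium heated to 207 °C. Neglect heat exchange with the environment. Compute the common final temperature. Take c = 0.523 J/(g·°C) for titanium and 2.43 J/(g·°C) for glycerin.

T_f ≈ 70.0 °C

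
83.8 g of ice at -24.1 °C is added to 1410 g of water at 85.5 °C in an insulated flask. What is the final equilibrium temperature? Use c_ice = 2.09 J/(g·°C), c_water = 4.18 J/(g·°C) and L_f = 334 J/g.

T_f ≈ 75.5 °C

Energy balance with sensible and latent terms:
warm ice to 0 °C: 83.8×2.09×(0 − (-24.1)) = 4220.9; fusion: m_ice L_f = 83.8×334 = 27989; meltwater 0→T: 83.8×4.18×T = 350.28 T; water: 5893.8(T − 85.5)
6244.1 T = 503920 − 32210 = 471710
T ≈ 75.55 °C — above 0 °C, consistent with complete melting.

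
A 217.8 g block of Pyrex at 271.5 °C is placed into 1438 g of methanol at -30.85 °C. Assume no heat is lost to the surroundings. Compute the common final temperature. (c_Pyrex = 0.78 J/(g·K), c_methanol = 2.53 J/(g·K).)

T_f ≈ -17.4 °C

T_f is the heat-capacity-weighted average of the initial temperatures:
T_f = (169.88*271.5 + 3638.1*(-30.85)) / (169.88 + 3638.1)
    = -66113 / 3808 ≈ -17.36 °C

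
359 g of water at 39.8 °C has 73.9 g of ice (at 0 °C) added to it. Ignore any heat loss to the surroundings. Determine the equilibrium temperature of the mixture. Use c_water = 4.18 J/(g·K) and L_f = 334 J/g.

T_f ≈ 19.4 °C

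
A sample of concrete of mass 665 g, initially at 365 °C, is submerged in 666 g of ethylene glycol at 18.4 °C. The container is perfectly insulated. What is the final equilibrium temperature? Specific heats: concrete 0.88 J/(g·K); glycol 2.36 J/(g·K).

T_f is the heat-capacity-weighted average of the initial temperatures:
T_f = (585.2×365 + 1571.8×18.4) / (585.2 + 1571.8)
    = 242518 / 2157 ≈ 112.44 °C

T_f ≈ 112.4 °C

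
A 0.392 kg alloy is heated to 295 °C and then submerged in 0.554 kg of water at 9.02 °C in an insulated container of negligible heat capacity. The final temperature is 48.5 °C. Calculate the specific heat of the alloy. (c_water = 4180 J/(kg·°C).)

Heat lost by the alloy = heat gained by the water:
0.392·c·(295 − 48.5) = 0.554·4180·(48.5 − 9.02)
96.63 c = 91425  ⇒  c ≈ 946.2 J/(kg·°C)

c ≈ 946 J/(kg·°C)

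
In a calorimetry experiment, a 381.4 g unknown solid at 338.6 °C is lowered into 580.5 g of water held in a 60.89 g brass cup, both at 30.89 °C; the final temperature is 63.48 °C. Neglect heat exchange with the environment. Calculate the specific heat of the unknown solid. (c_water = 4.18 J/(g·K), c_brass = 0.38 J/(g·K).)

Let T be the final temperature. ΣQ_i = 0:
381.4·c·(63.48 − 338.6) + 580.5·4.18·(63.48 − 30.89) + 60.89·0.38·(63.48 − 30.89) = 0
-104931 c = -79833
c = -79833/-104931 ≈ 0.7608 J/(g·K)

c ≈ 0.761 J/(g·K)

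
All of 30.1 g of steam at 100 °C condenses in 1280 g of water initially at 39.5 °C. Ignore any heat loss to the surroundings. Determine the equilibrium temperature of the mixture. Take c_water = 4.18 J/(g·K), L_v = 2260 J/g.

Net heat exchanged in the isolated system is zero:
steam→water at 100 °C releases m L_v = 30.1×2260 = 68026; condensed water 100 °C→T: 125.82(T − 100); original water: 5350.4(T − 39.5)
5476.2 T = 68026 + 12582 + 211341 = 291949
T ≈ 53.31 °C, under the boiling point, so the assumption holds.

T_f ≈ 53.3 °C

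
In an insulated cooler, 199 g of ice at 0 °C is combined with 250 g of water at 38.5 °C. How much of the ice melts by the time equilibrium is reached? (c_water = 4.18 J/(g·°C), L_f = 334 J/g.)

m_melted ≈ 120 g

Heat available from the water dropping to 0 °C: 250·4.18·38.5 = 40232 J.
To melt every bit of ice: 199·334 = 66466 J.
Since 40232 < 66466 J, not all the ice melts; equilibrium is at 0 °C.
m_melt = 40232 / L_f = 120.5 g.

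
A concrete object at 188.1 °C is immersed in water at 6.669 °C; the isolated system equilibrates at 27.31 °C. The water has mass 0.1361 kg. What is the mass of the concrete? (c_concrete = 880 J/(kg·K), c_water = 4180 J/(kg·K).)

Heat gained plus heat lost sum to zero:
m·880·(27.31 − 188.1) + 0.1361·4180·(27.31 − 6.669) = 0
-141495 m = -11743
m = -11743/-141495 ≈ 0.08299 kg

m ≈ 0.083 kg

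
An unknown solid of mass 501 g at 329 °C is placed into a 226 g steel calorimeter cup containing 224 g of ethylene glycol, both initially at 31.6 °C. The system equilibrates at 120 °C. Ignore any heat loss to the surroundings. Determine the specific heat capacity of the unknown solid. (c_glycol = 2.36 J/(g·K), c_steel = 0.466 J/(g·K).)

Setting the total heat transfer to zero:
501·c·(120 − 329) + 224·2.36·(120 − 31.6) + 226·0.466·(120 − 31.6) = 0
-104709 c = -56042
c = -56042/-104709 ≈ 0.5352 J/(g·K)

c ≈ 0.535 J/(g·K)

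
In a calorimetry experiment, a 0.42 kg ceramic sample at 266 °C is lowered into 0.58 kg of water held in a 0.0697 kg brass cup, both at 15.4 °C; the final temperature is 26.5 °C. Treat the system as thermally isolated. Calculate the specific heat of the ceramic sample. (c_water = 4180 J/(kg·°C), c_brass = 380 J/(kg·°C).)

Setting the total heat transfer to zero:
0.42×c×(26.5 − 266) + 0.58×4180×(26.5 − 15.4) + 0.0697×380×(26.5 − 15.4) = 0
-100.59 c = -27205
c = -27205/-100.59 ≈ 270.5 J/(kg·°C)

c ≈ 270 J/(kg·°C)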